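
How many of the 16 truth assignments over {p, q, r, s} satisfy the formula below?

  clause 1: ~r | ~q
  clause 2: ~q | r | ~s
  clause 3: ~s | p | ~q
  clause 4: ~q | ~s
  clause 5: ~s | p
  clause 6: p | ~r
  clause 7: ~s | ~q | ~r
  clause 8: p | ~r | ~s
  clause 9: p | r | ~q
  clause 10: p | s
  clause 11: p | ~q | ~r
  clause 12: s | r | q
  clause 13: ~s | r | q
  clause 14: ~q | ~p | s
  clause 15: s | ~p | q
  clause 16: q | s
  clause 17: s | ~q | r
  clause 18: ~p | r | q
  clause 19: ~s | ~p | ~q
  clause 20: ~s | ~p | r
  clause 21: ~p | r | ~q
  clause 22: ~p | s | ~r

1

There are 2^4 = 16 truth assignments over (p, q, r, s).
Check each against the 22 clauses (columns in the order p, q, r, s):
  F F F F  ✗ fails (p | s)
  F F F T  ✗ fails (~s | p)
  F F T F  ✗ fails (p | ~r)
  F F T T  ✗ fails (~s | p)
  F T F F  ✗ fails (p | r | ~q)
  F T F T  ✗ fails (~q | r | ~s)
  F T T F  ✗ fails (~r | ~q)
  F T T T  ✗ fails (~r | ~q)
  T F F F  ✗ fails (s | r | q)
  T F F T  ✗ fails (~s | r | q)
  T F T F  ✗ fails (s | ~p | q)
  T F T T  ✓ satisfies all
  T T F F  ✗ fails (~q | ~p | s)
  T T F T  ✗ fails (~q | r | ~s)
  T T T F  ✗ fails (~r | ~q)
  T T T T  ✗ fails (~r | ~q)
1 of the 16 rows is a model.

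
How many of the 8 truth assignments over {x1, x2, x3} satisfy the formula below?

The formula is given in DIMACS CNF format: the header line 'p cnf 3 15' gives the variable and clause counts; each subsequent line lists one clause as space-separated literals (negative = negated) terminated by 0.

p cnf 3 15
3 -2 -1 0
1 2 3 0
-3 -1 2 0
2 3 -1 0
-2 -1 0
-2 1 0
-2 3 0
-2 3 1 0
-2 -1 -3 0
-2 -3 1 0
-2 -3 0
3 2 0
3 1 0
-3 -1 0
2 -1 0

There are 2^3 = 8 truth assignments over (x1, x2, x3).
Check each against the 15 clauses (columns in the order x1, x2, x3):
  F F F  ✗ fails (x1 ∨ x2 ∨ x3)
  F F T  ✓ satisfies all
  F T F  ✗ fails (¬x2 ∨ x1)
  F T T  ✗ fails (¬x2 ∨ x1)
  T F F  ✗ fails (x2 ∨ x3 ∨ ¬x1)
  T F T  ✗ fails (¬x3 ∨ ¬x1 ∨ x2)
  T T F  ✗ fails (x3 ∨ ¬x2 ∨ ¬x1)
  T T T  ✗ fails (¬x2 ∨ ¬x1)
1 of the 8 rows is a model.

1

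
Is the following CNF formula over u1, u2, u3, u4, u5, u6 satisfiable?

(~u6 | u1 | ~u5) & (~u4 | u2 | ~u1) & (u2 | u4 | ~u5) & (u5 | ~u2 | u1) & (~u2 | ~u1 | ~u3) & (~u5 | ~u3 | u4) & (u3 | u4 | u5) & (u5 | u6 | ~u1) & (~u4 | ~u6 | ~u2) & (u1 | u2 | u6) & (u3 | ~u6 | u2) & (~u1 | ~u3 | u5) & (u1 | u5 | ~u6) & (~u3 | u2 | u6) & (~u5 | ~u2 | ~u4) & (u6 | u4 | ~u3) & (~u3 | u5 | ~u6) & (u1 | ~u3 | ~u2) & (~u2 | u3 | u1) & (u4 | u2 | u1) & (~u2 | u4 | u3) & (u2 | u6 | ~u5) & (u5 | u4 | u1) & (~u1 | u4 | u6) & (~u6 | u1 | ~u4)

Try u6 = 0.
Try u5 = 1.
From the singleton clause (u2), u2 = 1.
From the singleton clause (~u4), u4 = 0.
From the singleton clause (~u3), u3 = 0.
But (u3) is also a unit clause — contradiction.
Undo u5 and try u5 = 0.
From the singleton clause (~u1), u1 = 0.
From the singleton clause (~u2), u2 = 0.
But (u2) is also a unit clause — contradiction.
Both values of u5 lead to a conflict.
Undo u6 and try u6 = 1.
Try u1 = 1.
Try u4 = 0.
Try u2 = 1.
From the singleton clause (~u3), u3 = 0.
But (u3) is also a unit clause — contradiction.
Undo u2 and try u2 = 0.
From the singleton clause (~u5), u5 = 0.
From the singleton clause (u3), u3 = 1.
But (~u3) is also a unit clause — contradiction.
Both values of u2 lead to a conflict.
Undo u4 and try u4 = 1.
From the singleton clause (u2), u2 = 1.
But (~u2) is also a unit clause — contradiction.
Both values of u4 lead to a conflict.
Undo u1 and try u1 = 0.
From the singleton clause (~u5), u5 = 0.
But (u5) is also a unit clause — contradiction.
Both values of u1 lead to a conflict.
Both values of u6 lead to a conflict.
No assignment satisfies every clause.

No, unsatisfiable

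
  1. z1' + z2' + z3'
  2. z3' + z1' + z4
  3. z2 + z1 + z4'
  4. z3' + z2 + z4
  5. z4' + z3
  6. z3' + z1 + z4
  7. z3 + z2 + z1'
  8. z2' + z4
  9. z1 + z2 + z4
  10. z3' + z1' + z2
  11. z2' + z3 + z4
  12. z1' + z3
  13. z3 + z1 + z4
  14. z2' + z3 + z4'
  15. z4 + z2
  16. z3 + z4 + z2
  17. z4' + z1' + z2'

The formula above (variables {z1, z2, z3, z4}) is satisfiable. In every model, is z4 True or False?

Suppose z4 = 0.
From the singleton clause (z2'), z2 = 0.
That conflicts with the unit clause (z2).
So every satisfying assignment has z4 = True.

True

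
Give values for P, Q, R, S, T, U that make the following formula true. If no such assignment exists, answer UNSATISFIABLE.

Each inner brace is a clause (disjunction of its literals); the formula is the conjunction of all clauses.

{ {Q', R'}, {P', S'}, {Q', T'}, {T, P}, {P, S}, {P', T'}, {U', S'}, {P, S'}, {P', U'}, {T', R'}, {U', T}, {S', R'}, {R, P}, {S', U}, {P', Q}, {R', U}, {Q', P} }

Case Q = 1:
The clause (R') is unit, so R = 0.
The clause (T') is unit, so T = 0.
The clause (P) is unit, so P = 1.
The clause (S') is unit, so S = 0.
The clause (U') is unit, so U = 0.
This assignment satisfies each clause.

P=1; Q=1; R=0; S=0; T=0; U=0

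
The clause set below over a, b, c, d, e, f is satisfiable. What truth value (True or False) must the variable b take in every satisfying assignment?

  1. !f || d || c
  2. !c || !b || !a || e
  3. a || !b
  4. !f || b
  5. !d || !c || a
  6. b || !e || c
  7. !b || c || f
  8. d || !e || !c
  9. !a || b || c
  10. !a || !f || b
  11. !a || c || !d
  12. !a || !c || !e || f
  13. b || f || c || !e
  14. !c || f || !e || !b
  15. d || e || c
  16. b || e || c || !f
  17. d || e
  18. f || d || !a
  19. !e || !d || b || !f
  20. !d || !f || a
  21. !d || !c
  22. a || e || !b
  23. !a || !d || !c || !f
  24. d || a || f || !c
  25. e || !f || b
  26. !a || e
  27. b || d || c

Suppose b = true.
The clause (a) is unit, so a = true.
The clause (e) is unit, so e = true.
Branch on c: set c = true.
The clause (d) is unit, so d = true.
That conflicts with the unit clause (!d).
Backtrack on c: now try c = false.
The clause (f) is unit, so f = true.
The clause (d) is unit, so d = true.
That conflicts with the unit clause (!d).
Neither c = true nor c = false works.
So every satisfying assignment has b = False.

False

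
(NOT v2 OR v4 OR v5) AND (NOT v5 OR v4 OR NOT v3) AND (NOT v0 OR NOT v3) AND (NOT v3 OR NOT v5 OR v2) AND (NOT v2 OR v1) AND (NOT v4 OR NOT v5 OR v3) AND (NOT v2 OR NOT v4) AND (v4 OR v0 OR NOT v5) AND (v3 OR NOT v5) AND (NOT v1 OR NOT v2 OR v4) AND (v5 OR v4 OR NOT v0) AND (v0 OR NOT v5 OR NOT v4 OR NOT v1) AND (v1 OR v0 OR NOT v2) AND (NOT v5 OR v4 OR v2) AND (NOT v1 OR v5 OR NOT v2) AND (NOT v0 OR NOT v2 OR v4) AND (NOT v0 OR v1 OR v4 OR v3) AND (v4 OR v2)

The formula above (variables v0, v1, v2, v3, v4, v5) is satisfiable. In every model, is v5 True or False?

False

Suppose v5 = true.
Unit clause (v3) forces v3 = true.
Unit clause (v4) forces v4 = true.
Unit clause (NOT v0) forces v0 = false.
Unit clause (v2) forces v2 = true.
Now (NOT v2) is unsatisfied and unit — conflict.
So every satisfying assignment has v5 = False.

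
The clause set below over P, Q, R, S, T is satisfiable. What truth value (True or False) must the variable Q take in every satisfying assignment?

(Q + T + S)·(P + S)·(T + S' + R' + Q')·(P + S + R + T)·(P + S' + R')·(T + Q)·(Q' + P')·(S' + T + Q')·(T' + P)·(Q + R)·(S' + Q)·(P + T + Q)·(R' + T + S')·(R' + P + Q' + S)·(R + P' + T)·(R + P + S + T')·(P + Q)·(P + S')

Suppose Q = 1.
Unit clause (P') forces P = 0.
Unit clause (S) forces S = 1.
That conflicts with the unit clause (S').
So every satisfying assignment has Q = False.

False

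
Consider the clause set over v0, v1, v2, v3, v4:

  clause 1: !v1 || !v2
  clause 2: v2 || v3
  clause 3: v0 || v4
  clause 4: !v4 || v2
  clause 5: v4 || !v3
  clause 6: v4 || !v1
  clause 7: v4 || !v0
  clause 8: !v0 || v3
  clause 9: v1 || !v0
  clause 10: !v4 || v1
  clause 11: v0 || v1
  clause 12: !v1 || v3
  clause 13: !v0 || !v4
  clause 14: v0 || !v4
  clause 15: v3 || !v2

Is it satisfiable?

Try v1 = false.
Unit clause (!v0) forces v0 = false.
Now (v0) is unsatisfied and unit — conflict.
That branch fails; take v1 = true instead.
Unit clause (!v2) forces v2 = false.
Unit clause (v3) forces v3 = true.
Unit clause (!v4) forces v4 = false.
Now (v4) is unsatisfied and unit — conflict.
Neither v1 = true nor v1 = false works.
No assignment satisfies every clause.

No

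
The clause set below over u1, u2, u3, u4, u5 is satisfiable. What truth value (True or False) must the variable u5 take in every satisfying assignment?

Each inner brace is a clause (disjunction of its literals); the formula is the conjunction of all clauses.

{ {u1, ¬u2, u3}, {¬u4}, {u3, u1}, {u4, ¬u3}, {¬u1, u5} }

True

Suppose u5 = False.
The clause (¬u4) is unit, so u4 = False.
The clause (¬u3) is unit, so u3 = False.
The clause (u1) is unit, so u1 = True.
Now (¬u1) is unsatisfied and unit — conflict.
So every satisfying assignment has u5 = True.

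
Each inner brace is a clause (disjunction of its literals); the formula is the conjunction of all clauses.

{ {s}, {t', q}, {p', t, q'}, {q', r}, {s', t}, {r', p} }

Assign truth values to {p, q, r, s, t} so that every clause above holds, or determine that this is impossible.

The clause (s) is unit, so s = 1.
The clause (t) is unit, so t = 1.
The clause (q) is unit, so q = 1.
The clause (r) is unit, so r = 1.
The clause (p) is unit, so p = 1.
Every clause now holds.

p ↦ 1, q ↦ 1, r ↦ 1, s ↦ 1, t ↦ 1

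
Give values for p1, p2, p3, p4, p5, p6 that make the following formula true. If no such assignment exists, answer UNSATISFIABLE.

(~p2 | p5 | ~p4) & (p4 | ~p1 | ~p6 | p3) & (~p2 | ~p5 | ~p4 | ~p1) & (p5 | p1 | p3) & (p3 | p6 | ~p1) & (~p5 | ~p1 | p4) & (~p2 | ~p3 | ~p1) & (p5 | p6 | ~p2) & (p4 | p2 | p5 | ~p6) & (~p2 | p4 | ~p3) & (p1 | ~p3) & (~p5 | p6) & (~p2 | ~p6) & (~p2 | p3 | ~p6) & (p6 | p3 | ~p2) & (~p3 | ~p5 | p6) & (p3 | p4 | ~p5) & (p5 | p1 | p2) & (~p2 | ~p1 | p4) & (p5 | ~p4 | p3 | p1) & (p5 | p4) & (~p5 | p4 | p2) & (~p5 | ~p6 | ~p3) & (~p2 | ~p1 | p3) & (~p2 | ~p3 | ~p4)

p1=1, p2=0, p3=0, p4=1, p5=0, p6=1

Branch on p1: set p1 = 1.
Branch on p3: set p3 = 0.
The clause (p6) is unit, so p6 = 1.
The clause (p4) is unit, so p4 = 1.
The clause (~p2) is unit, so p2 = 0.
No clause remains; p5 is free.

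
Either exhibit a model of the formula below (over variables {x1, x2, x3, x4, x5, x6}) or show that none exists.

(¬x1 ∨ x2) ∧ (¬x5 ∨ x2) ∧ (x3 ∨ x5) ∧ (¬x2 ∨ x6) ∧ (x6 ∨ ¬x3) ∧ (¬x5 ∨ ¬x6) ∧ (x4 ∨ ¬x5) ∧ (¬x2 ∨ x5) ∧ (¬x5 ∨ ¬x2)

x1 ↦ False,  x2 ↦ False,  x3 ↦ True,  x4 ↦ True,  x5 ↦ False,  x6 ↦ True

Suppose x1 = False.
Suppose x5 = False.
(x3) alone gives x3 = True.
(x6) alone gives x6 = True.
(¬x2) alone gives x2 = False.
Every clause is now satisfied; x4 is unconstrained.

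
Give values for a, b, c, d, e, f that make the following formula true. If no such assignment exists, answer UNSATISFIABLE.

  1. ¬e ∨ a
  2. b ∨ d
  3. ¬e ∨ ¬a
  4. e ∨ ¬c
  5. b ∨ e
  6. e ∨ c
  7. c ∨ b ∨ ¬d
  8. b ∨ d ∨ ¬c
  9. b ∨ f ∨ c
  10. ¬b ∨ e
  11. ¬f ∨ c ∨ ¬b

UNSATISFIABLE

Case e = False:
The clause (¬c) is unit, so c = False.
Now (c) is unsatisfied and unit — conflict.
Undo e and try e = True.
The clause (a) is unit, so a = True.
Now (¬a) is unsatisfied and unit — conflict.
Neither e = True nor e = False works.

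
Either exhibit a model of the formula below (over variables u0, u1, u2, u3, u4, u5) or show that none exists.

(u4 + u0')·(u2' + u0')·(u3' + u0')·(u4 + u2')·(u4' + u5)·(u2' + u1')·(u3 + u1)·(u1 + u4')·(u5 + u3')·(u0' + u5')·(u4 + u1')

Case u4 = 0:
The clause (u0') is unit, so u0 = 0.
The clause (u2') is unit, so u2 = 0.
The clause (u1') is unit, so u1 = 0.
The clause (u3) is unit, so u3 = 1.
The clause (u5) is unit, so u5 = 1.
Every clause now holds.

u0 ↦ 0; u1 ↦ 0; u2 ↦ 0; u3 ↦ 1; u4 ↦ 0; u5 ↦ 1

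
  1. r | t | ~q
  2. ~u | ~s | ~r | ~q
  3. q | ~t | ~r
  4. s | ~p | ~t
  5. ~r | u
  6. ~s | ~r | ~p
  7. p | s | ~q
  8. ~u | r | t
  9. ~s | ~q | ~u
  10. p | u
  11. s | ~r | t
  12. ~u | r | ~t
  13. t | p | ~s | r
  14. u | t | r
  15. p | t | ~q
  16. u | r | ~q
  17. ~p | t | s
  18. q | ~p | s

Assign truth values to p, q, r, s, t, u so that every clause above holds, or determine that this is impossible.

Try r = 0.
Try t = 1.
Unit clause (~u) forces u = 0.
Unit clause (p) forces p = 1.
Unit clause (s) forces s = 1.
Unit clause (~q) forces q = 0.
This assignment satisfies each clause.

p: 1, q: 0, r: 0, s: 1, t: 1, u: 0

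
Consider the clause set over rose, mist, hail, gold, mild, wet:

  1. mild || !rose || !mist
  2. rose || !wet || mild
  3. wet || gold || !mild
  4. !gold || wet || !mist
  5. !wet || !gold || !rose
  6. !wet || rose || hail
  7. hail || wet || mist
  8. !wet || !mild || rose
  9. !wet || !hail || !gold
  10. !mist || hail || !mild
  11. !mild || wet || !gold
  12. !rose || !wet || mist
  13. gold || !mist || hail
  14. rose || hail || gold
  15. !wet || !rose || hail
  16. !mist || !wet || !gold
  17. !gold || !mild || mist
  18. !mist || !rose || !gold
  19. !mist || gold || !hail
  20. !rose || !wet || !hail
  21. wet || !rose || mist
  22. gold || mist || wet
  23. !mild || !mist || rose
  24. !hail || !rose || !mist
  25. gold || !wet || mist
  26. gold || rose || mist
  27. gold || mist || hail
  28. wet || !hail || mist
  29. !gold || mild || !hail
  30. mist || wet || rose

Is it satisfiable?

Suppose mild = true.
Suppose wet = true.
The clause (rose) is unit, so rose = true.
The clause (!gold) is unit, so gold = false.
The clause (mist) is unit, so mist = true.
The clause (hail) is unit, so hail = true.
Now (!hail) is unsatisfied and unit — conflict.
Backtrack on wet: now try wet = false.
The clause (gold) is unit, so gold = true.
Now (!gold) is unsatisfied and unit — conflict.
Either choice for wet ends in contradiction.
Backtrack on mild: now try mild = false.
Suppose rose = false.
The clause (!wet) is unit, so wet = false.
The clause (mist) is unit, so mist = true.
The clause (!gold) is unit, so gold = false.
The clause (hail) is unit, so hail = true.
Now (!hail) is unsatisfied and unit — conflict.
Backtrack on rose: now try rose = true.
The clause (!mist) is unit, so mist = false.
The clause (!wet) is unit, so wet = false.
Now (wet) is unsatisfied and unit — conflict.
Either choice for rose ends in contradiction.
Either choice for mild ends in contradiction.
No assignment satisfies every clause.

No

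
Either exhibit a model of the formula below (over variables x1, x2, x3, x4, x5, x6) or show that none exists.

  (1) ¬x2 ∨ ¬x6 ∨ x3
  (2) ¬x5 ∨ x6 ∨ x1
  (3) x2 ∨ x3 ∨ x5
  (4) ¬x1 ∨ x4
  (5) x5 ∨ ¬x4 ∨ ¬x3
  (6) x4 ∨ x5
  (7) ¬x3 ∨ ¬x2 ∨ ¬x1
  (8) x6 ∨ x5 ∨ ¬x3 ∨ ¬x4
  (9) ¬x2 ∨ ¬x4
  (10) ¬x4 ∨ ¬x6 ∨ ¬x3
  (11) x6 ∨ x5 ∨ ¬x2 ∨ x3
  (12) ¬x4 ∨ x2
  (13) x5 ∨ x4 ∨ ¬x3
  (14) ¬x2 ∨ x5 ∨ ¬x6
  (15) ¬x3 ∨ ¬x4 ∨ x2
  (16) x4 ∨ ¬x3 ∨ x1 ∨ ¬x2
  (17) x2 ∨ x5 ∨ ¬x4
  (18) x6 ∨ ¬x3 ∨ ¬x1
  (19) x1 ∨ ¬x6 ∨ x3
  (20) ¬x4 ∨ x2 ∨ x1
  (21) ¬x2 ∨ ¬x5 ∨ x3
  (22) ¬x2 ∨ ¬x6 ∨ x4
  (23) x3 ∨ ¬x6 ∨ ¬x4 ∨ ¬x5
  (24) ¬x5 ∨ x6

x1: False,  x2: False,  x3: True,  x4: False,  x5: True,  x6: True

Try x1 = False.
Try x5 = True.
From the singleton clause (x6), x6 = True.
From the singleton clause (x3), x3 = True.
From the singleton clause (¬x4), x4 = False.
From the singleton clause (¬x2), x2 = False.
This assignment satisfies each clause.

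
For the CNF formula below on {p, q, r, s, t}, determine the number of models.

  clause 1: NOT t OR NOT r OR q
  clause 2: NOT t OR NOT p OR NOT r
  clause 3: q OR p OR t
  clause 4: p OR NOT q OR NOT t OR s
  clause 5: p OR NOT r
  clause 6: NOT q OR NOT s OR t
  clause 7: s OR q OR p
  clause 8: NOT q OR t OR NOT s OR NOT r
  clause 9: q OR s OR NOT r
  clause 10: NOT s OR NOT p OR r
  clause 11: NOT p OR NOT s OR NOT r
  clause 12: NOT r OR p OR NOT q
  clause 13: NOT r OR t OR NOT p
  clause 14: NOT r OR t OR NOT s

There are 2^5 = 32 truth assignments over (p, q, r, s, t).
Split on s. With s = true, the clauses containing s are satisfied and NOT s drops from the rest; 2 of the 2^4 = 16 assignments to the other variables satisfy what remains.
With s = false, by the same count on the reduced clause set, 5 assignments work.
Total: 2 + 5 = 7.

7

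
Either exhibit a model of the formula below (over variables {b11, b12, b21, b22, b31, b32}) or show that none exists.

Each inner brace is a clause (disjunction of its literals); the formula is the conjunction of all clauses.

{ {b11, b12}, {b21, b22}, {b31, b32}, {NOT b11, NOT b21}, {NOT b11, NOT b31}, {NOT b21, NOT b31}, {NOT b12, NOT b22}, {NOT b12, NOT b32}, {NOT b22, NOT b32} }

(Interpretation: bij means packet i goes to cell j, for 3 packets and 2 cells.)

Try b11 = true.
From the singleton clause (NOT b21), b21 = false.
From the singleton clause (b22), b22 = true.
From the singleton clause (NOT b31), b31 = false.
From the singleton clause (b32), b32 = true.
But (NOT b32) is also a unit clause — contradiction.
Undo b11 and try b11 = false.
From the singleton clause (b12), b12 = true.
From the singleton clause (NOT b22), b22 = false.
From the singleton clause (b21), b21 = true.
From the singleton clause (NOT b31), b31 = false.
From the singleton clause (b32), b32 = true.
But (NOT b32) is also a unit clause — contradiction.
Neither b11 = true nor b11 = false works.

UNSATISFIABLE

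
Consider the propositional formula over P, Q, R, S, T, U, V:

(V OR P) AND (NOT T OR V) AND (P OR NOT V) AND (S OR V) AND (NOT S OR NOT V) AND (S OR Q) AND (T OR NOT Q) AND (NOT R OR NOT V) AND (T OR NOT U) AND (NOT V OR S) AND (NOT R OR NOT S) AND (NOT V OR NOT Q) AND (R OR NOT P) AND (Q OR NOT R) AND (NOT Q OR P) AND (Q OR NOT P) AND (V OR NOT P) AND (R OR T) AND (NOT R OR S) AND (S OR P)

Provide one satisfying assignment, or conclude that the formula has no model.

Branch on V: set V = true.
(P) alone gives P = true.
(NOT S) alone gives S = false.
But (S) is also a unit clause — contradiction.
Backtrack on V: now try V = false.
(P) alone gives P = true.
But (NOT P) is also a unit clause — contradiction.
Both values of V lead to a conflict.

UNSATISFIABLE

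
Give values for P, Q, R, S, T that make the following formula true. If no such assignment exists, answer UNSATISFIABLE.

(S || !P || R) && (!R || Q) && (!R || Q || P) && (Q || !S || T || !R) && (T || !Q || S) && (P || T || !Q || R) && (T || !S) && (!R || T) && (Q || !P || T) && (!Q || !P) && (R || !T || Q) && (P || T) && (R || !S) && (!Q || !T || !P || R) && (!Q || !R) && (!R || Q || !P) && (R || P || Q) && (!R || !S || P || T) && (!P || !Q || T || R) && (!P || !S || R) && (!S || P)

P=false; Q=true; R=false; S=false; T=true

Case R = false:
From the singleton clause (!S), S = false.
From the singleton clause (!P), P = false.
From the singleton clause (T), T = true.
From the singleton clause (Q), Q = true.
This assignment satisfies each clause.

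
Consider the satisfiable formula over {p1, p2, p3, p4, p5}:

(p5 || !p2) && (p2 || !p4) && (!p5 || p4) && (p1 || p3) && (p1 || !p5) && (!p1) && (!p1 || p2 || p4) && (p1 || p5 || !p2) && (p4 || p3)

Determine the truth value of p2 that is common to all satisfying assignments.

False

Suppose p2 = true.
(p5) alone gives p5 = true.
(p4) alone gives p4 = true.
(p1) alone gives p1 = true.
Now (!p1) is unsatisfied and unit — conflict.
So every satisfying assignment has p2 = False.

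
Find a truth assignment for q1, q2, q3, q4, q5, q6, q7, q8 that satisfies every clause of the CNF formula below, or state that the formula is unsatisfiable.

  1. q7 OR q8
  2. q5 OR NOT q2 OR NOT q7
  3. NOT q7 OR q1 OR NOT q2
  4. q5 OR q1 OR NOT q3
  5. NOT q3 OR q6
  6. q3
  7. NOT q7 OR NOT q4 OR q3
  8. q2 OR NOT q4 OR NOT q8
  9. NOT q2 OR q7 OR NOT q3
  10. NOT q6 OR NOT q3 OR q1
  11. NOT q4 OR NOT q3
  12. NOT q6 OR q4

Unit clause (q3) forces q3 = true.
Unit clause (q6) forces q6 = true.
Unit clause (q1) forces q1 = true.
Unit clause (NOT q4) forces q4 = false.
But (q4) is also a unit clause — contradiction.

UNSATISFIABLE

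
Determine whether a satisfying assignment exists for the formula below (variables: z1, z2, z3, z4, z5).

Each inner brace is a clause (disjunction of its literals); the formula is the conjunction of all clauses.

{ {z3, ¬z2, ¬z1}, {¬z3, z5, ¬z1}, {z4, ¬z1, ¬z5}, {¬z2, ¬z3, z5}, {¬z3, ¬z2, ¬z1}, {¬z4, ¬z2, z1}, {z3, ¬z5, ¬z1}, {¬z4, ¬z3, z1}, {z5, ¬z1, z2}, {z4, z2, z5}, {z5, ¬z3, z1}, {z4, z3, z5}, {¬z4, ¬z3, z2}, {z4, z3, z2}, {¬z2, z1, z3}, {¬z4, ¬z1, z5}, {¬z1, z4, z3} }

Case z3 = False:
Case z2 = False:
Unit clause (z4) forces z4 = True.
Case z5 = True:
Unit clause (¬z1) forces z1 = False.
Every clause now holds.
A satisfying assignment: z1 ↦ False, z2 ↦ False, z3 ↦ False, z4 ↦ True, z5 ↦ True.

Satisfiable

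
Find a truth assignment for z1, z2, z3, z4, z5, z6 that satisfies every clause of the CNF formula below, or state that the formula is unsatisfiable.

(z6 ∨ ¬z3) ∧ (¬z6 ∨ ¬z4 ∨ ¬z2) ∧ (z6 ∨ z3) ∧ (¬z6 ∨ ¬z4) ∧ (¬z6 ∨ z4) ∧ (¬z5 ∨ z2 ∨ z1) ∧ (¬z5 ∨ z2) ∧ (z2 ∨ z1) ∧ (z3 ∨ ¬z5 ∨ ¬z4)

UNSATISFIABLE

Branch on z6: set z6 = True.
From the singleton clause (¬z4), z4 = False.
Now (z4) is unsatisfied and unit — conflict.
So z6 must be the other value — set z6 = False.
From the singleton clause (¬z3), z3 = False.
Now (z3) is unsatisfied and unit — conflict.
Either choice for z6 ends in contradiction.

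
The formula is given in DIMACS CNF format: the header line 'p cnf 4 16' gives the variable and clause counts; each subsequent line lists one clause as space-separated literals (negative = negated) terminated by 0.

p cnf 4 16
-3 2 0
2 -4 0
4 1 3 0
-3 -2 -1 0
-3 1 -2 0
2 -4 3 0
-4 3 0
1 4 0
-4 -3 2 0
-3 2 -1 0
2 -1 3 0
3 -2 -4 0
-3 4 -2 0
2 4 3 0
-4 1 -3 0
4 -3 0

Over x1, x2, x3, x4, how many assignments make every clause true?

1

There are 2^4 = 16 truth assignments over (x1, x2, x3, x4).
Split on x4. With x4 = True, the clauses containing x4 are satisfied and ¬x4 drops from the rest; 0 of the 2^3 = 8 assignments to the other variables satisfy what remains.
With x4 = False, by the same count on the reduced clause set, 1 assignment works.
(One model: x1=T, x2=T, x3=F, x4=F.)
Total: 0 + 1 = 1.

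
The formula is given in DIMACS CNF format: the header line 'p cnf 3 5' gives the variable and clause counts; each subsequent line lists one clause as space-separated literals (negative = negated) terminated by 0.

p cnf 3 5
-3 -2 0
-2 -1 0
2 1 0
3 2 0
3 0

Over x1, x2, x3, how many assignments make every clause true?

1

There are 2^3 = 8 truth assignments over (x1, x2, x3).
Check each against the 5 clauses (columns in the order x1, x2, x3):
  F F F  ✗ fails (x2 ∨ x1)
  F F T  ✗ fails (x2 ∨ x1)
  F T F  ✗ fails (x3)
  F T T  ✗ fails (¬x3 ∨ ¬x2)
  T F F  ✗ fails (x3 ∨ x2)
  T F T  ✓ satisfies all
  T T F  ✗ fails (¬x2 ∨ ¬x1)
  T T T  ✗ fails (¬x3 ∨ ¬x2)
1 of the 8 rows is a model.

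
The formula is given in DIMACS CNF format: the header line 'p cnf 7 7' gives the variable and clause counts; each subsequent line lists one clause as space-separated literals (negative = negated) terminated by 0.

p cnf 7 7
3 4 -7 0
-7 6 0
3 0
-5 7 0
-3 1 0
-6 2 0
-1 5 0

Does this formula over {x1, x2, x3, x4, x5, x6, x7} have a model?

The clause (x3) is unit, so x3 = True.
The clause (x1) is unit, so x1 = True.
The clause (x5) is unit, so x5 = True.
The clause (x7) is unit, so x7 = True.
The clause (x6) is unit, so x6 = True.
The clause (x2) is unit, so x2 = True.
No clause remains; x4 is free.
A satisfying assignment: x1 ↦ True, x2 ↦ True, x3 ↦ True, x4 ↦ False, x5 ↦ True, x6 ↦ True, x7 ↦ True.

Yes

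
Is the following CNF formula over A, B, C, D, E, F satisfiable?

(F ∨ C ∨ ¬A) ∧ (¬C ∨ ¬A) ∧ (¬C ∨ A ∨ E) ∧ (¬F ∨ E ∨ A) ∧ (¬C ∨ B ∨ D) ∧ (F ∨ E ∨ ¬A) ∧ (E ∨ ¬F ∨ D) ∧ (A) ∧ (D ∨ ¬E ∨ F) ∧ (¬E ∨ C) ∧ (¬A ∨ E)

(A) alone gives A = True.
(¬C) alone gives C = False.
(F) alone gives F = True.
(¬E) alone gives E = False.
That conflicts with the unit clause (E).
No assignment satisfies every clause.

No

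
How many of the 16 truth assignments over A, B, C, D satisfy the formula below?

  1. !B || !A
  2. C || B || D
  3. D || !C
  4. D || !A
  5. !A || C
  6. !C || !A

There are 2^4 = 16 truth assignments over (A, B, C, D).
Split on D. With D = true, the clauses containing D are satisfied and !D drops from the rest; 4 of the 2^3 = 8 assignments to the other variables satisfy what remains.
With D = false, by the same count on the reduced clause set, 1 assignment works.
Total: 4 + 1 = 5.

5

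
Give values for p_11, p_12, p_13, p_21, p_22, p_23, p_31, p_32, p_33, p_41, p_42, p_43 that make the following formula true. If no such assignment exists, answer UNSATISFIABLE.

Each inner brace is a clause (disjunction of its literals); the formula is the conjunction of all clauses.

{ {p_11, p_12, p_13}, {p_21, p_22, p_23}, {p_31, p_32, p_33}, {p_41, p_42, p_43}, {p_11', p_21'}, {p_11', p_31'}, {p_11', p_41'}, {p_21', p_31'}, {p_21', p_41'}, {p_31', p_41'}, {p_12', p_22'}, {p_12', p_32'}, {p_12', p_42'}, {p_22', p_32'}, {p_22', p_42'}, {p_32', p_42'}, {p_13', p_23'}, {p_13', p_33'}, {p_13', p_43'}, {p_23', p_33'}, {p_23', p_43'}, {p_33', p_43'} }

UNSATISFIABLE

Suppose p_11 = 0.
Suppose p_12 = 1.
Unit clause (p_22') forces p_22 = 0.
Unit clause (p_32') forces p_32 = 0.
Unit clause (p_42') forces p_42 = 0.
Suppose p_21 = 1.
Unit clause (p_31') forces p_31 = 0.
Unit clause (p_33) forces p_33 = 1.
Unit clause (p_41') forces p_41 = 0.
Unit clause (p_43) forces p_43 = 1.
But (p_43') is also a unit clause — contradiction.
So p_21 must be the other value — set p_21 = 0.
Unit clause (p_23) forces p_23 = 1.
Unit clause (p_13') forces p_13 = 0.
Unit clause (p_33') forces p_33 = 0.
Unit clause (p_31) forces p_31 = 1.
Unit clause (p_41') forces p_41 = 0.
Unit clause (p_43) forces p_43 = 1.
But (p_43') is also a unit clause — contradiction.
Neither p_21 = 1 nor p_21 = 0 works.
So p_12 must be the other value — set p_12 = 0.
Unit clause (p_13) forces p_13 = 1.
Unit clause (p_23') forces p_23 = 0.
Unit clause (p_33') forces p_33 = 0.
Unit clause (p_43') forces p_43 = 0.
Suppose p_21 = 1.
Unit clause (p_31') forces p_31 = 0.
Unit clause (p_32) forces p_32 = 1.
Unit clause (p_41') forces p_41 = 0.
Unit clause (p_42) forces p_42 = 1.
But (p_42') is also a unit clause — contradiction.
So p_21 must be the other value — set p_21 = 0.
Unit clause (p_22) forces p_22 = 1.
Unit clause (p_32') forces p_32 = 0.
Unit clause (p_31) forces p_31 = 1.
Unit clause (p_41') forces p_41 = 0.
Unit clause (p_42) forces p_42 = 1.
But (p_42') is also a unit clause — contradiction.
Neither p_21 = 1 nor p_21 = 0 works.
Neither p_12 = 1 nor p_12 = 0 works.
So p_11 must be the other value — set p_11 = 1.
Unit clause (p_21') forces p_21 = 0.
Unit clause (p_31') forces p_31 = 0.
Unit clause (p_41') forces p_41 = 0.
Suppose p_22 = 1.
Unit clause (p_12') forces p_12 = 0.
Unit clause (p_32') forces p_32 = 0.
Unit clause (p_33) forces p_33 = 1.
Unit clause (p_42') forces p_42 = 0.
Unit clause (p_43) forces p_43 = 1.
But (p_43') is also a unit clause — contradiction.
So p_22 must be the other value — set p_22 = 0.
Unit clause (p_23) forces p_23 = 1.
Unit clause (p_13') forces p_13 = 0.
Unit clause (p_33') forces p_33 = 0.
Unit clause (p_32) forces p_32 = 1.
Unit clause (p_12') forces p_12 = 0.
Unit clause (p_42') forces p_42 = 0.
Unit clause (p_43) forces p_43 = 1.
But (p_43') is also a unit clause — contradiction.
Neither p_22 = 1 nor p_22 = 0 works.
Neither p_11 = 1 nor p_11 = 0 works.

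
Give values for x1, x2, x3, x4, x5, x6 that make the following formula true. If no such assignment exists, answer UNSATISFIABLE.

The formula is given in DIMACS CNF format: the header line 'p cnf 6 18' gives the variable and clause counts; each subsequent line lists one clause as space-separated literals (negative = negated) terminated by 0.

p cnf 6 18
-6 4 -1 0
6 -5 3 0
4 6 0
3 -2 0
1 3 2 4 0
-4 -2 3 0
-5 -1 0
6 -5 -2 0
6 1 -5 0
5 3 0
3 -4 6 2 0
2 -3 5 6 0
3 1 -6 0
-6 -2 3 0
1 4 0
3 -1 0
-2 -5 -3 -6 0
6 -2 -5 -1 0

Suppose x4 = True.
Suppose x3 = True.
Suppose x5 = False.
Suppose x2 = True.
No clause remains; x1, x6 are free.

x1: True, x2: True, x3: True, x4: True, x5: False, x6: True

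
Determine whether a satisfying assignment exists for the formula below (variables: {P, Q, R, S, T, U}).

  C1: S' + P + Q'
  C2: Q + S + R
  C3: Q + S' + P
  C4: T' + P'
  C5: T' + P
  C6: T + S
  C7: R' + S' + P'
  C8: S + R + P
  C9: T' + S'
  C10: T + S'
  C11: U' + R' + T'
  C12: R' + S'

No

Suppose T = 0.
(S) alone gives S = 1.
But (S') is also a unit clause — contradiction.
So T must be the other value — set T = 1.
(P') alone gives P = 0.
But (P) is also a unit clause — contradiction.
Either choice for T ends in contradiction.
No assignment satisfies every clause.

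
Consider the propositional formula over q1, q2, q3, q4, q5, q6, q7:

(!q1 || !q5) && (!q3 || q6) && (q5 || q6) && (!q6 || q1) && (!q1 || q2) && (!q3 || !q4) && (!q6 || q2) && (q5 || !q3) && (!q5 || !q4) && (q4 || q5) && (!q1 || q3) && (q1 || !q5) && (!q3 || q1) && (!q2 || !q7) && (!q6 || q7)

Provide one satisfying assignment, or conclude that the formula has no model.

UNSATISFIABLE

Try q1 = false.
From the singleton clause (!q6), q6 = false.
From the singleton clause (!q3), q3 = false.
From the singleton clause (q5), q5 = true.
Now (!q5) is unsatisfied and unit — conflict.
Undo q1 and try q1 = true.
From the singleton clause (!q5), q5 = false.
From the singleton clause (q6), q6 = true.
From the singleton clause (q2), q2 = true.
From the singleton clause (!q3), q3 = false.
Now (q3) is unsatisfied and unit — conflict.
Either choice for q1 ends in contradiction.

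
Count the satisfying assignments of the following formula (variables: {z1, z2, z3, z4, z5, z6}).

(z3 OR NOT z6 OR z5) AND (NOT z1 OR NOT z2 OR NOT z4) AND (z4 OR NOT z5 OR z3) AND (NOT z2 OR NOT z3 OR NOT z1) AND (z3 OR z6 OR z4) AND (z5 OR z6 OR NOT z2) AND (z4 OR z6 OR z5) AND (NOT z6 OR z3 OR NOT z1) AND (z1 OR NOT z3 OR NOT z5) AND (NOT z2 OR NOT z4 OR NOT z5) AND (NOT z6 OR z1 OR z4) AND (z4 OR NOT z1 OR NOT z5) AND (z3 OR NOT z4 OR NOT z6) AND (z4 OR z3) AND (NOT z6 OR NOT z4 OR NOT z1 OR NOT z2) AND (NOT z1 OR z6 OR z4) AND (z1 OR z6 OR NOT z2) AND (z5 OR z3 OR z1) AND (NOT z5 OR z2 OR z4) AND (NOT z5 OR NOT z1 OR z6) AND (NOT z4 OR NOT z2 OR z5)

8

There are 2^6 = 64 truth assignments over (z1, z2, z3, z4, z5, z6).
Split on z2. With z2 = true, the clauses containing z2 are satisfied and NOT z2 drops from the rest; 0 of the 2^5 = 32 assignments to the other variables satisfy what remains.
With z2 = false, by the same count on the reduced clause set, 8 assignments work.
(One model: z1=F, z2=F, z3=F, z4=T, z5=T, z6=F.)
Total: 0 + 8 = 8.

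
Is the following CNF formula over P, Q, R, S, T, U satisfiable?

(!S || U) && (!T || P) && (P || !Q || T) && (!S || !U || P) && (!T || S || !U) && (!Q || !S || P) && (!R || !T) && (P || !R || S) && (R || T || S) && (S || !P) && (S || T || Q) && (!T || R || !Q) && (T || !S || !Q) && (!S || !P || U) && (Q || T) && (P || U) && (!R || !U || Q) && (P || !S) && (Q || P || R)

Branch on S: set S = true.
(U) alone gives U = true.
(P) alone gives P = true.
Branch on R: set R = false.
Branch on T: set T = true.
(!Q) alone gives Q = false.
All clauses are satisfied.
A satisfying assignment: P ↦ true, Q ↦ false, R ↦ false, S ↦ true, T ↦ true, U ↦ true.

Yes, satisfiable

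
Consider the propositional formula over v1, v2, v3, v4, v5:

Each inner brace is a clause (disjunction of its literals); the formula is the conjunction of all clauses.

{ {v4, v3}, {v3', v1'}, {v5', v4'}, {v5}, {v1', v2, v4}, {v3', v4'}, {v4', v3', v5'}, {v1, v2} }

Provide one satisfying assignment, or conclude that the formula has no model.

v1 ↦ 0; v2 ↦ 1; v3 ↦ 1; v4 ↦ 0; v5 ↦ 1

The clause (v5) is unit, so v5 = 1.
The clause (v4') is unit, so v4 = 0.
The clause (v3) is unit, so v3 = 1.
The clause (v1') is unit, so v1 = 0.
The clause (v2) is unit, so v2 = 1.
All clauses are satisfied.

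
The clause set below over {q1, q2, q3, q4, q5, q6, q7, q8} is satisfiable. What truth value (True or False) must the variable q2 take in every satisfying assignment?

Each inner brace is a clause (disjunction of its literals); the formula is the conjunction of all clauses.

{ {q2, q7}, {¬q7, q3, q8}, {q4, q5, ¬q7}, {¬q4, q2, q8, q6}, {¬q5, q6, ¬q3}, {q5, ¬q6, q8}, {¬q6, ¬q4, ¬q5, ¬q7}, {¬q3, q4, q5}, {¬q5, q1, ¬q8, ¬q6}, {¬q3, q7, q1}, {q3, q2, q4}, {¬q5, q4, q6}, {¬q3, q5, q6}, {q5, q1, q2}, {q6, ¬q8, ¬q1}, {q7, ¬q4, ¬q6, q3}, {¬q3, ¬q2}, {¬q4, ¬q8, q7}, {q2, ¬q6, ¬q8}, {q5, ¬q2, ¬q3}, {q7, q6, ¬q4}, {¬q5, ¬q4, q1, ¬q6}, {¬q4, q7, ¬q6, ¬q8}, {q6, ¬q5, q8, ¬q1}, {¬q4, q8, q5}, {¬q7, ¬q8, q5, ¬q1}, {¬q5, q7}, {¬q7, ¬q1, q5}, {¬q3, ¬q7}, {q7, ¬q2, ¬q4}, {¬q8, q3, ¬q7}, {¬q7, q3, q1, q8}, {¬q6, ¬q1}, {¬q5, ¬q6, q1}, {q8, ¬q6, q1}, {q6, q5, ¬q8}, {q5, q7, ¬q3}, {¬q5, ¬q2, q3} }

True

Suppose q2 = False.
Unit clause (q7) forces q7 = True.
Unit clause (¬q3) forces q3 = False.
Unit clause (q8) forces q8 = True.
But (¬q8) is also a unit clause — contradiction.
So every satisfying assignment has q2 = True.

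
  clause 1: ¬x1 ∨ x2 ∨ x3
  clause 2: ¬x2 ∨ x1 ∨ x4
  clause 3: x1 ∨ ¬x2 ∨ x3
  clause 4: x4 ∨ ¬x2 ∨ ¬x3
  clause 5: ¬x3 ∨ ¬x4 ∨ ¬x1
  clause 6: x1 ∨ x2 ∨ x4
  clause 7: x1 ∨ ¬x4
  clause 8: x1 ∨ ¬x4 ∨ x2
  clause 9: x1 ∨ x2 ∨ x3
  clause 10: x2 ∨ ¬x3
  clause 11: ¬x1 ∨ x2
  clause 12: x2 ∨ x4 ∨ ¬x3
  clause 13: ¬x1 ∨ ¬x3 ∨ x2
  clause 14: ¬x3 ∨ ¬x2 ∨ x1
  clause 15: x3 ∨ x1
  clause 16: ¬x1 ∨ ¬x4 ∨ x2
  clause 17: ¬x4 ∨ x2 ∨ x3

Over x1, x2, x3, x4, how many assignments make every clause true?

There are 2^4 = 16 truth assignments over (x1, x2, x3, x4).
Check each against the 17 clauses (columns in the order x1, x2, x3, x4):
  F F F F  ✗ fails (x1 ∨ x2 ∨ x4)
  F F F T  ✗ fails (x1 ∨ ¬x4)
  F F T F  ✗ fails (x1 ∨ x2 ∨ x4)
  F F T T  ✗ fails (x1 ∨ ¬x4)
  F T F F  ✗ fails (¬x2 ∨ x1 ∨ x4)
  F T F T  ✗ fails (x1 ∨ ¬x2 ∨ x3)
  F T T F  ✗ fails (¬x2 ∨ x1 ∨ x4)
  F T T T  ✗ fails (x1 ∨ ¬x4)
  T F F F  ✗ fails (¬x1 ∨ x2 ∨ x3)
  T F F T  ✗ fails (¬x1 ∨ x2 ∨ x3)
  T F T F  ✗ fails (x2 ∨ ¬x3)
  T F T T  ✗ fails (¬x3 ∨ ¬x4 ∨ ¬x1)
  T T F F  ✓ satisfies all
  T T F T  ✓ satisfies all
  T T T F  ✗ fails (x4 ∨ ¬x2 ∨ ¬x3)
  T T T T  ✗ fails (¬x3 ∨ ¬x4 ∨ ¬x1)
2 of the 16 rows are models.

2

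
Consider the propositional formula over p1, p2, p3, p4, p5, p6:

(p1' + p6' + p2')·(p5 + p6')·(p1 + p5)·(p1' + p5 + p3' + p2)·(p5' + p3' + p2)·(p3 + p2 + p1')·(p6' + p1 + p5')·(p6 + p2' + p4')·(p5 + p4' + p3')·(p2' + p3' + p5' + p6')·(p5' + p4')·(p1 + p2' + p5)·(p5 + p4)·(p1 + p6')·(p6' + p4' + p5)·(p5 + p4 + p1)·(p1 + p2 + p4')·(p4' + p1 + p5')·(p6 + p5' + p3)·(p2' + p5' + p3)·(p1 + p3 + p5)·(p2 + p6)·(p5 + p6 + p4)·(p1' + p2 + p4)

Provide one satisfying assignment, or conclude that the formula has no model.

Case p5 = 1:
(p4') alone gives p4 = 0.
Case p3 = 1:
(p2) alone gives p2 = 1.
(p6') alone gives p6 = 0.
Every clause is now satisfied; p1 is unconstrained.

p1: 1,  p2: 1,  p3: 1,  p4: 0,  p5: 1,  p6: 0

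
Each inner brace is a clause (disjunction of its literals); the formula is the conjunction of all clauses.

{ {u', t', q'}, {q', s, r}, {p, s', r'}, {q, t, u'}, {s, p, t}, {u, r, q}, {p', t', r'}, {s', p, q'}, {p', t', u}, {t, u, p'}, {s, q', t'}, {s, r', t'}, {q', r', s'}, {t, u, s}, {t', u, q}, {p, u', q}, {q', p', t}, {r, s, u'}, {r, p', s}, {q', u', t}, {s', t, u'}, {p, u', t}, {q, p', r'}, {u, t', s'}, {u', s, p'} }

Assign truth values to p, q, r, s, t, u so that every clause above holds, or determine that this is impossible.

Try u = 1.
Try t = 1.
From the singleton clause (q'), q = 0.
From the singleton clause (p), p = 1.
From the singleton clause (r'), r = 0.
From the singleton clause (s), s = 1.
All clauses are satisfied.

p=1; q=0; r=0; s=1; t=1; u=1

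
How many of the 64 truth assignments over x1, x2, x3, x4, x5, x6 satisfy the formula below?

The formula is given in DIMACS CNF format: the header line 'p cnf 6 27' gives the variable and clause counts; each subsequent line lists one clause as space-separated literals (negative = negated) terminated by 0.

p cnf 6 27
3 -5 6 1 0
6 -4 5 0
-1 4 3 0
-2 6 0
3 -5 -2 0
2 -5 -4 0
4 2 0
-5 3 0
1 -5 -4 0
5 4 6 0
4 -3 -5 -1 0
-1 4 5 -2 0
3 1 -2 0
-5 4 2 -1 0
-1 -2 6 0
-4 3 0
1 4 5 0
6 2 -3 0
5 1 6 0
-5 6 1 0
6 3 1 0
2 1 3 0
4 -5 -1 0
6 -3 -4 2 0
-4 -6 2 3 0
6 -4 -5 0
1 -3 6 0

There are 2^6 = 64 truth assignments over (x1, x2, x3, x4, x5, x6).
Split on x3. With x3 = True, the clauses containing x3 are satisfied and ¬x3 drops from the rest; 6 of the 2^5 = 32 assignments to the other variables satisfy what remains.
With x3 = False, by the same count on the reduced clause set, 0 assignments work.
(One model: x1=F, x2=F, x3=T, x4=T, x5=F, x6=T.)
Total: 6 + 0 = 6.

6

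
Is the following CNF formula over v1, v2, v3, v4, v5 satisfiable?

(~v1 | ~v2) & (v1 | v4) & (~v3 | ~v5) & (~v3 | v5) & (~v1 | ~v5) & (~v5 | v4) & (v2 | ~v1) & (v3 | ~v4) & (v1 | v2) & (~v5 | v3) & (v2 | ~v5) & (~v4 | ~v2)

Unsatisfiable

Branch on v1: set v1 = 0.
Unit clause (v4) forces v4 = 1.
Unit clause (v3) forces v3 = 1.
Unit clause (~v5) forces v5 = 0.
Now (v5) is unsatisfied and unit — conflict.
Backtrack on v1: now try v1 = 1.
Unit clause (~v2) forces v2 = 0.
Now (v2) is unsatisfied and unit — conflict.
Either choice for v1 ends in contradiction.
No assignment satisfies every clause.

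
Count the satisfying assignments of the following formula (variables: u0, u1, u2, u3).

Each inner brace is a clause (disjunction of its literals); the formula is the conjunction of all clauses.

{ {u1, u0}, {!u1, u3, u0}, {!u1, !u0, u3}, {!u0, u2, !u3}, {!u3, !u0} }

There are 2^4 = 16 truth assignments over (u0, u1, u2, u3).
Split on u3. With u3 = true, the clauses containing u3 are satisfied and !u3 drops from the rest; 2 of the 2^3 = 8 assignments to the other variables satisfy what remains.
With u3 = false, by the same count on the reduced clause set, 2 assignments work.
(One model: u0=F, u1=T, u2=F, u3=T.)
Total: 2 + 2 = 4.

4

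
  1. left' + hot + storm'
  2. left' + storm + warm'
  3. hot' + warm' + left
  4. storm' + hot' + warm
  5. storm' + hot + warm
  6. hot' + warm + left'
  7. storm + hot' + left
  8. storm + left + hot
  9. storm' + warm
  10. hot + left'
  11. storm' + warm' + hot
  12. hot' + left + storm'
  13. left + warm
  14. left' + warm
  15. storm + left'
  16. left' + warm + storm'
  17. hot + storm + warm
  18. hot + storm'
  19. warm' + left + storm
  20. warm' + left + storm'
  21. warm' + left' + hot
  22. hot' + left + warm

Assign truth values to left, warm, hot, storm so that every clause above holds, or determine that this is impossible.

left ↦ 1; warm ↦ 1; hot ↦ 1; storm ↦ 1

Try storm = 1.
From the singleton clause (warm), warm = 1.
From the singleton clause (hot), hot = 1.
From the singleton clause (left), left = 1.
This assignment satisfies each clause.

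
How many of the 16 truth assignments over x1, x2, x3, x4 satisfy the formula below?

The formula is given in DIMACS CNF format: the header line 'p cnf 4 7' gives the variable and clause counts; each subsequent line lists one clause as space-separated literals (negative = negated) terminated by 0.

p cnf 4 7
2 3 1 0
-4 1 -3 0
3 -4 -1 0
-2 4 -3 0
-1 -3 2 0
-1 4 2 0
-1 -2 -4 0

4

There are 2^4 = 16 truth assignments over (x1, x2, x3, x4).
Check each against the 7 clauses (columns in the order x1, x2, x3, x4):
  F F F F  ✗ fails (x2 ∨ x3 ∨ x1)
  F F F T  ✗ fails (x2 ∨ x3 ∨ x1)
  F F T F  ✓ satisfies all
  F F T T  ✗ fails (¬x4 ∨ x1 ∨ ¬x3)
  F T F F  ✓ satisfies all
  F T F T  ✓ satisfies all
  F T T F  ✗ fails (¬x2 ∨ x4 ∨ ¬x3)
  F T T T  ✗ fails (¬x4 ∨ x1 ∨ ¬x3)
  T F F F  ✗ fails (¬x1 ∨ x4 ∨ x2)
  T F F T  ✗ fails (x3 ∨ ¬x4 ∨ ¬x1)
  T F T F  ✗ fails (¬x1 ∨ ¬x3 ∨ x2)
  T F T T  ✗ fails (¬x1 ∨ ¬x3 ∨ x2)
  T T F F  ✓ satisfies all
  T T F T  ✗ fails (x3 ∨ ¬x4 ∨ ¬x1)
  T T T F  ✗ fails (¬x2 ∨ x4 ∨ ¬x3)
  T T T T  ✗ fails (¬x1 ∨ ¬x2 ∨ ¬x4)
4 of the 16 rows are models.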